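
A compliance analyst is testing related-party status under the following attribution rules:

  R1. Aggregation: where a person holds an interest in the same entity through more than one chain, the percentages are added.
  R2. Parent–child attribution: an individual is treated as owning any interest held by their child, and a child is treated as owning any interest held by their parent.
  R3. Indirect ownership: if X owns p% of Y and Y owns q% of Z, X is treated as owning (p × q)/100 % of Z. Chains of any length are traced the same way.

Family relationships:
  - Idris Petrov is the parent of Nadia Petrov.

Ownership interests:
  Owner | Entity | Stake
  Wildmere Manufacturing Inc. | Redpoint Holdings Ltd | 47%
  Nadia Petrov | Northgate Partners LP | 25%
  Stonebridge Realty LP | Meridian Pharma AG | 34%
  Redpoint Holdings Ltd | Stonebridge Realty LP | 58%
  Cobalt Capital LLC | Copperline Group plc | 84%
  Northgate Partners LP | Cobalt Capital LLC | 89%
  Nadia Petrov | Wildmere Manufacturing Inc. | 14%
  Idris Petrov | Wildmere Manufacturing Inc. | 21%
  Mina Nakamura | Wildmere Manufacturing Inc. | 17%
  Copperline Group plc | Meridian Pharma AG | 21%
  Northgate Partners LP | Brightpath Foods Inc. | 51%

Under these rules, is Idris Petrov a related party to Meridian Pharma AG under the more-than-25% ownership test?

No

By parent–child attribution (R2), Idris Petrov is treated as also owning Nadia Petrov's interest in Wildmere Manufacturing Inc, giving 21% + 14% = 35%.
By parent–child attribution (R2), Idris Petrov is treated as owning Nadia Petrov's 25% interest in Northgate Partners LP.
Chain via Wildmere Manufacturing Inc. → Redpoint Holdings Ltd → Stonebridge Realty LP (R3): 35% × 47% × 58% × 34% = 3.24394% of Meridian Pharma AG.
Chain via Northgate Partners LP → Cobalt Capital LLC → Copperline Group plc (R3): 25% × 89% × 84% × 21% = 3.9249% of Meridian Pharma AG.
Aggregating (R1): 3.24394% + 3.9249% = 7.16884%.
7.16884% does not exceed the 25% threshold, so Idris is not a related party to Meridian Pharma AG.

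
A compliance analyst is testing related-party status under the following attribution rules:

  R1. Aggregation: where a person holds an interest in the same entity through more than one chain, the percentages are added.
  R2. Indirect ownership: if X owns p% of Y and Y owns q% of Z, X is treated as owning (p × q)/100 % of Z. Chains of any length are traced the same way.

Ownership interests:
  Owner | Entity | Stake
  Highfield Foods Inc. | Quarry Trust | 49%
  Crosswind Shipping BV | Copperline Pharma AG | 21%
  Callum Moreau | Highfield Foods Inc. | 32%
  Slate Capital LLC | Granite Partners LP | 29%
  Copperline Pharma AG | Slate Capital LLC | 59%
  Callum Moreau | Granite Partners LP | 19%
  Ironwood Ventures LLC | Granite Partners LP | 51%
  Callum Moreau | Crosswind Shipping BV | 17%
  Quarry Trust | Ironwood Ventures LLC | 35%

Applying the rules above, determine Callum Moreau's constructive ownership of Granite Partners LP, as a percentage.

22.409707%

Chain via Crosswind Shipping BV → Copperline Pharma AG → Slate Capital LLC (R2): 17% × 21% × 59% × 29% = 0.610827% of Granite Partners LP.
Chain via Highfield Foods Inc. → Quarry Trust → Ironwood Ventures LLC (R2): 32% × 49% × 35% × 51% = 2.79888% of Granite Partners LP.
Direct interest in Granite Partners LP: 19%.
Aggregating (R1): 0.610827% + 2.79888% + 19% = 22.409707%.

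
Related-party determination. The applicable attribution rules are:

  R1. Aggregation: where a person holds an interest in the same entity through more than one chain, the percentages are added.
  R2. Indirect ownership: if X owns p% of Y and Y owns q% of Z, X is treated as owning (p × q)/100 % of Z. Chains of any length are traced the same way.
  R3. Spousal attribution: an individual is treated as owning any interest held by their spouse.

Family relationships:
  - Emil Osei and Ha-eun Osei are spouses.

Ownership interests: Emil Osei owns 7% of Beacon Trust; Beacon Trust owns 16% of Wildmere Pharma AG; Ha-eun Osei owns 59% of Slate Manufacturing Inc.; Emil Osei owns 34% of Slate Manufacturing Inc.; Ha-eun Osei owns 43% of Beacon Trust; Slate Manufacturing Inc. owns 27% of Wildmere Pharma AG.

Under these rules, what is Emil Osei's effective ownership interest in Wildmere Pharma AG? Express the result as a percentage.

By spousal attribution (R3), Emil Osei is treated as also owning Ha-eun Osei's interest in Beacon Trust, giving 7% + 43% = 50%.
By spousal attribution (R3), Emil Osei is treated as also owning Ha-eun Osei's interest in Slate Manufacturing Inc, giving 34% + 59% = 93%.
Chain via Beacon Trust (R2): 50% × 16% = 8% of Wildmere Pharma AG.
Chain via Slate Manufacturing Inc. (R2): 93% × 27% = 25.11% of Wildmere Pharma AG.
Aggregating (R1): 8% + 25.11% = 33.11%.

33.11%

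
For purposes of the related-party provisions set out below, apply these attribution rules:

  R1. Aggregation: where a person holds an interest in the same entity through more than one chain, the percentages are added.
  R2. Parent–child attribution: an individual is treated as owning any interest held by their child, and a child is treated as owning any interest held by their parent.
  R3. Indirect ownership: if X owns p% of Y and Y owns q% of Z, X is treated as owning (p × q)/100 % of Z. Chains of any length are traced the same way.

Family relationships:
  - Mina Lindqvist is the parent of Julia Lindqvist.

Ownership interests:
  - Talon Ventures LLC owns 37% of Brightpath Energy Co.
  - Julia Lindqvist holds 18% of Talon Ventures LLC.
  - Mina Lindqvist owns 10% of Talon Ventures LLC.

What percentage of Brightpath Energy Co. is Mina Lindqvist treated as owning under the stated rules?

By parent–child attribution (R2), Mina Lindqvist is treated as also owning Julia Lindqvist's interest in Talon Ventures LLC, giving 10% + 18% = 28%.
Chain via Talon Ventures LLC (R3): 28% × 37% = 10.36% of Brightpath Energy Co.

10.36%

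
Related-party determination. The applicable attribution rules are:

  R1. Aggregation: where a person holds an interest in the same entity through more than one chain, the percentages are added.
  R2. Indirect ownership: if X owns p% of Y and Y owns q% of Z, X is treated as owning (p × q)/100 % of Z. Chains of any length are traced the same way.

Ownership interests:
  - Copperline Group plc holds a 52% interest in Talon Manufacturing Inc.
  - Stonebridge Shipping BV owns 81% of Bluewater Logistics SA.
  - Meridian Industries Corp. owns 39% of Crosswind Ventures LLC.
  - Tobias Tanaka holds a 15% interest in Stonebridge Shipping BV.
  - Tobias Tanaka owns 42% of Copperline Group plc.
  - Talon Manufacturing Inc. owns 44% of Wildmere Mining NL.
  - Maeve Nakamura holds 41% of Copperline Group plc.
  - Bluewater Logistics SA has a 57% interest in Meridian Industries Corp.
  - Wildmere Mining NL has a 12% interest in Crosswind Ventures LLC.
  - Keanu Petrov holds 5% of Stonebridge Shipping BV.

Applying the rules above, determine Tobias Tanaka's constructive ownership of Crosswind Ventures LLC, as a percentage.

Chain via Stonebridge Shipping BV → Bluewater Logistics SA → Meridian Industries Corp. (R2): 15% × 81% × 57% × 39% = 2.700945% of Crosswind Ventures LLC.
Chain via Copperline Group plc → Talon Manufacturing Inc. → Wildmere Mining NL (R2): 42% × 52% × 44% × 12% = 1.153152% of Crosswind Ventures LLC.
Aggregating (R1): 2.700945% + 1.153152% = 3.854097%.

3.854097%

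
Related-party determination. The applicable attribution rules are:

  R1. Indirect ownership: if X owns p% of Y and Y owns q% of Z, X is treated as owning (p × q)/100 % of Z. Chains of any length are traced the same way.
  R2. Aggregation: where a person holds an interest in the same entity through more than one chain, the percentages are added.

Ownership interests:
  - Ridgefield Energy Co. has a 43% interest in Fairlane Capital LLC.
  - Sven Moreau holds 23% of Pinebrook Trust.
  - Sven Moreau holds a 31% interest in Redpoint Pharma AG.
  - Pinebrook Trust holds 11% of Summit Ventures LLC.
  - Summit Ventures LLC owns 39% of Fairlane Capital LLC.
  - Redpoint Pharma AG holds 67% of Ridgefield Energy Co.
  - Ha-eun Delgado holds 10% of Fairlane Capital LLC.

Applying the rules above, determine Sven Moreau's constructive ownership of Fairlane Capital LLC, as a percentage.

Chain via Redpoint Pharma AG → Ridgefield Energy Co. (R1): 31% × 67% × 43% = 8.9311% of Fairlane Capital LLC.
Chain via Pinebrook Trust → Summit Ventures LLC (R1): 23% × 11% × 39% = 0.9867% of Fairlane Capital LLC.
Aggregating (R2): 8.9311% + 0.9867% = 9.9178%.

9.9178%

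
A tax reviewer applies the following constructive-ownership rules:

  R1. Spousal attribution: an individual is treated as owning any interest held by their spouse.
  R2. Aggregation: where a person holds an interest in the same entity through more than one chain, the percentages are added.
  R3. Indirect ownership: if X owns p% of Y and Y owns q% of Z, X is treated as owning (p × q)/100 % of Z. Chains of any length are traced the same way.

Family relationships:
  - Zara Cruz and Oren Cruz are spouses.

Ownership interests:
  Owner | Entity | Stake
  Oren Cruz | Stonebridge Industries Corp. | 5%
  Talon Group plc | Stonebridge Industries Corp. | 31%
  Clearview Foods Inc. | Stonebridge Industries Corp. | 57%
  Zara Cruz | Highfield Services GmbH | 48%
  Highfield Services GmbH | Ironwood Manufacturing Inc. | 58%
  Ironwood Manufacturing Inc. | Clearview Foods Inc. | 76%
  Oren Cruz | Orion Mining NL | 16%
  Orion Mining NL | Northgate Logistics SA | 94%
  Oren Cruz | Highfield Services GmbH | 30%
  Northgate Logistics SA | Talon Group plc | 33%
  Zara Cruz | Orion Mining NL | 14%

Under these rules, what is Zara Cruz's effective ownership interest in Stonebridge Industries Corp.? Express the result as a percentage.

By spousal attribution (R1), Zara Cruz is treated as also owning Oren Cruz's interest in Highfield Services GmbH, giving 48% + 30% = 78%.
By spousal attribution (R1), Zara Cruz is treated as also owning Oren Cruz's interest in Orion Mining NL, giving 14% + 16% = 30%.
By spousal attribution (R1), Zara Cruz is treated as owning Oren Cruz's 5% interest in Stonebridge Industries Corp.
Chain via Highfield Services GmbH → Ironwood Manufacturing Inc. → Clearview Foods Inc. (R3): 78% × 58% × 76% × 57% = 19.597968% of Stonebridge Industries Corp.
Chain via Orion Mining NL → Northgate Logistics SA → Talon Group plc (R3): 30% × 94% × 33% × 31% = 2.88486% of Stonebridge Industries Corp.
Direct interest in Stonebridge Industries Corp: 5%.
Aggregating (R2): 19.597968% + 2.88486% + 5% = 27.482828%.

27.482828%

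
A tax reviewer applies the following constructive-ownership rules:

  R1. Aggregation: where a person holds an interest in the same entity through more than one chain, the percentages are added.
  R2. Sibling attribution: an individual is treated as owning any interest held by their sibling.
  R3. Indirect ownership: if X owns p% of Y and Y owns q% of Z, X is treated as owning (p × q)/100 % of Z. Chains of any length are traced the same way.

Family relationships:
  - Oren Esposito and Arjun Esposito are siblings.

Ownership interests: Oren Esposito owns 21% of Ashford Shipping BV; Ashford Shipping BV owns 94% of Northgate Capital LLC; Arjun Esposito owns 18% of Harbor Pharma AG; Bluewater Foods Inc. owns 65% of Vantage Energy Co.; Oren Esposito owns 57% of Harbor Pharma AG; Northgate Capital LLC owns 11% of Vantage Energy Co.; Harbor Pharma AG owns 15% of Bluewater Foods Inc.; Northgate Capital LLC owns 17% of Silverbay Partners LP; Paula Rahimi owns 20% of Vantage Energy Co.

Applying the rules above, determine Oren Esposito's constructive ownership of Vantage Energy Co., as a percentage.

By sibling attribution (R2), Oren Esposito is treated as also owning Arjun Esposito's interest in Harbor Pharma AG, giving 57% + 18% = 75%.
Chain via Ashford Shipping BV → Northgate Capital LLC (R3): 21% × 94% × 11% = 2.1714% of Vantage Energy Co.
Chain via Harbor Pharma AG → Bluewater Foods Inc. (R3): 75% × 15% × 65% = 7.3125% of Vantage Energy Co.
Aggregating (R1): 2.1714% + 7.3125% = 9.4839%.

9.4839%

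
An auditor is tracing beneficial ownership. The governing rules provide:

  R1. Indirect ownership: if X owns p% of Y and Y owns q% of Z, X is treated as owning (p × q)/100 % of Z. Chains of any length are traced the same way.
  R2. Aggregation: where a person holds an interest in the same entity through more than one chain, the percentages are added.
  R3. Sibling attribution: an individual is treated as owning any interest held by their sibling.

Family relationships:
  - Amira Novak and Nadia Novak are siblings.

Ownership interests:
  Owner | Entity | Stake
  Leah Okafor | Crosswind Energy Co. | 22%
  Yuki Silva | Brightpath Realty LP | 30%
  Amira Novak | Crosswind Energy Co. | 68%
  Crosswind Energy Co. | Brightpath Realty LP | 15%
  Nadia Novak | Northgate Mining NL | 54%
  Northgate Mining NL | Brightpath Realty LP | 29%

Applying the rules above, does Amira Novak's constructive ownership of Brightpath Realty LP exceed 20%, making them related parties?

By sibling attribution (R3), Amira Novak is treated as owning Nadia Novak's 54% interest in Northgate Mining NL.
Chain via Crosswind Energy Co. (R1): 68% × 15% = 10.2% of Brightpath Realty LP.
Chain via Northgate Mining NL (R1): 54% × 29% = 15.66% of Brightpath Realty LP.
Aggregating (R2): 10.2% + 15.66% = 25.86%.
25.86% exceeds the 20% threshold, so Amira is a related party to Brightpath Realty LP.

Yes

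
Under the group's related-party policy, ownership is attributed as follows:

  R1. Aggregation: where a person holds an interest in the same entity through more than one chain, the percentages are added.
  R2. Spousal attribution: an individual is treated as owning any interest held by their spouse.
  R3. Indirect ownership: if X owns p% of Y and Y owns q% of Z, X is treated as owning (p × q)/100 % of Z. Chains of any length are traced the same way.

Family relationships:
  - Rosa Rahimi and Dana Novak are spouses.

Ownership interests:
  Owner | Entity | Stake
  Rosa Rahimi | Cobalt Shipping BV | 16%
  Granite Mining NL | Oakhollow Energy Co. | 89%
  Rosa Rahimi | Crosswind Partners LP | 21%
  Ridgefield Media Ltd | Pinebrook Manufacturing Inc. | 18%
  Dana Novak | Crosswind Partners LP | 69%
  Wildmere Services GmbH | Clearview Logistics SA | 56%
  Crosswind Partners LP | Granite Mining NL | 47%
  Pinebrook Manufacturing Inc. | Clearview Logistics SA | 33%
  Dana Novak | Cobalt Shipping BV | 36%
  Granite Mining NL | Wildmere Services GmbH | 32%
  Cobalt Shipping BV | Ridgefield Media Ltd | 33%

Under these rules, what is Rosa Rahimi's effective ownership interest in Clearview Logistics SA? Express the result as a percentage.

By spousal attribution (R2), Rosa Rahimi is treated as also owning Dana Novak's interest in Cobalt Shipping BV, giving 16% + 36% = 52%.
By spousal attribution (R2), Rosa Rahimi is treated as also owning Dana Novak's interest in Crosswind Partners LP, giving 21% + 69% = 90%.
Chain via Cobalt Shipping BV → Ridgefield Media Ltd → Pinebrook Manufacturing Inc. (R3): 52% × 33% × 18% × 33% = 1.019304% of Clearview Logistics SA.
Chain via Crosswind Partners LP → Granite Mining NL → Wildmere Services GmbH (R3): 90% × 47% × 32% × 56% = 7.58016% of Clearview Logistics SA.
Aggregating (R1): 1.019304% + 7.58016% = 8.599464%.

8.599464%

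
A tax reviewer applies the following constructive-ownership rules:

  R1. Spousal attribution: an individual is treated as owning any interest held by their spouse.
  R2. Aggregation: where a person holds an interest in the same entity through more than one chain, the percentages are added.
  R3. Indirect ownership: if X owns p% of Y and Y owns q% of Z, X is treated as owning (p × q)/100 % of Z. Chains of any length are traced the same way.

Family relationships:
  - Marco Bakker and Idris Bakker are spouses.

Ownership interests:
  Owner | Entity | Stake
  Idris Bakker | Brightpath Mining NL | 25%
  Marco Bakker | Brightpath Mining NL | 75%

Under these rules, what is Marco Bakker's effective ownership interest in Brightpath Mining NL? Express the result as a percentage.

100%

By spousal attribution (R1), Marco Bakker is treated as also owning Idris Bakker's interest in Brightpath Mining NL, giving 75% + 25% = 100%.
Direct interest in Brightpath Mining NL: 100%.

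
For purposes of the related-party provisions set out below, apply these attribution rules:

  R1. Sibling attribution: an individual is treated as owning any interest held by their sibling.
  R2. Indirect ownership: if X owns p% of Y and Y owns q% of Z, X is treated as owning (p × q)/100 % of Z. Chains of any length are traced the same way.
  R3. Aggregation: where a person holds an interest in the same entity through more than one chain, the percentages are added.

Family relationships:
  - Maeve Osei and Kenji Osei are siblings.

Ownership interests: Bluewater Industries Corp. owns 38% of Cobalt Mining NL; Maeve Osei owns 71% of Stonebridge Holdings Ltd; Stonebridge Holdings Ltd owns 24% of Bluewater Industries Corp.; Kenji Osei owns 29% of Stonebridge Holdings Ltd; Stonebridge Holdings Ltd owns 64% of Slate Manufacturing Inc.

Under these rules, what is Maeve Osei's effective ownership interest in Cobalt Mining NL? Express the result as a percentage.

By sibling attribution (R1), Maeve Osei is treated as also owning Kenji Osei's interest in Stonebridge Holdings Ltd, giving 71% + 29% = 100%.
Chain via Stonebridge Holdings Ltd → Bluewater Industries Corp. (R2): 100% × 24% × 38% = 9.12% of Cobalt Mining NL.

9.12%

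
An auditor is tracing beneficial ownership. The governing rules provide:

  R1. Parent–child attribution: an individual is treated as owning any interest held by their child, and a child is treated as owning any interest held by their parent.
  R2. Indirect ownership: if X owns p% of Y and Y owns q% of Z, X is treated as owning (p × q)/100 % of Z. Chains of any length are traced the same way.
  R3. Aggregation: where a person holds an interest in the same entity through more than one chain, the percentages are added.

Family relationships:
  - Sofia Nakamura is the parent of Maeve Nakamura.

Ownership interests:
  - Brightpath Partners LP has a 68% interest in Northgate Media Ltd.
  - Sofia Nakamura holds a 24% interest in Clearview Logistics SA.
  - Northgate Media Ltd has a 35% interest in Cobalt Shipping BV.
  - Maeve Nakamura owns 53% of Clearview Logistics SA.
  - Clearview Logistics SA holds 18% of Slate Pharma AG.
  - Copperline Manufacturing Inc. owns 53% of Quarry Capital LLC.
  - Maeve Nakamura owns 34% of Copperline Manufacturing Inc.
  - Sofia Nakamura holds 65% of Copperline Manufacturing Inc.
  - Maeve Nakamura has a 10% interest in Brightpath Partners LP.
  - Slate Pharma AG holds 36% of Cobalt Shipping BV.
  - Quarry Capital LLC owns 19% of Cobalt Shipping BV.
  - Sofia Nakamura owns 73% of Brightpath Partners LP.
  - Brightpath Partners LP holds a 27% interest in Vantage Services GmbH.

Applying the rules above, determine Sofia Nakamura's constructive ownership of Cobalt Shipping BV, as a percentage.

By parent–child attribution (R1), Sofia Nakamura is treated as also owning Maeve Nakamura's interest in Copperline Manufacturing Inc, giving 65% + 34% = 99%.
By parent–child attribution (R1), Sofia Nakamura is treated as also owning Maeve Nakamura's interest in Brightpath Partners LP, giving 73% + 10% = 83%.
By parent–child attribution (R1), Sofia Nakamura is treated as also owning Maeve Nakamura's interest in Clearview Logistics SA, giving 24% + 53% = 77%.
Chain via Copperline Manufacturing Inc. → Quarry Capital LLC (R2): 99% × 53% × 19% = 9.9693% of Cobalt Shipping BV.
Chain via Brightpath Partners LP → Northgate Media Ltd (R2): 83% × 68% × 35% = 19.754% of Cobalt Shipping BV.
Chain via Clearview Logistics SA → Slate Pharma AG (R2): 77% × 18% × 36% = 4.9896% of Cobalt Shipping BV.
Aggregating (R3): 9.9693% + 19.754% + 4.9896% = 34.7129%.

34.7129%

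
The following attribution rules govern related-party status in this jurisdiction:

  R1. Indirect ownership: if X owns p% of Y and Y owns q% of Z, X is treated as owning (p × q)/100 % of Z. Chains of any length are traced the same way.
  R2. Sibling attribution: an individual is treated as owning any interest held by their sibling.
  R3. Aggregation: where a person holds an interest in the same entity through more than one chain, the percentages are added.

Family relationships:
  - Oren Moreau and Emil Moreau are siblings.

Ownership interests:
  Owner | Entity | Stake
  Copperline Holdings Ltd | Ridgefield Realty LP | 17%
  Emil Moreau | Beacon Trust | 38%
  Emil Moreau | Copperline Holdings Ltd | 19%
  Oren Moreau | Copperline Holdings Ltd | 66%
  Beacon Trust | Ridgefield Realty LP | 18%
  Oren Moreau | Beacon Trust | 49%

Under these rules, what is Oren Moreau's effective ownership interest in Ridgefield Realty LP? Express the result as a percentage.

30.11%

By sibling attribution (R2), Oren Moreau is treated as also owning Emil Moreau's interest in Copperline Holdings Ltd, giving 66% + 19% = 85%.
By sibling attribution (R2), Oren Moreau is treated as also owning Emil Moreau's interest in Beacon Trust, giving 49% + 38% = 87%.
Chain via Copperline Holdings Ltd (R1): 85% × 17% = 14.45% of Ridgefield Realty LP.
Chain via Beacon Trust (R1): 87% × 18% = 15.66% of Ridgefield Realty LP.
Aggregating (R3): 14.45% + 15.66% = 30.11%.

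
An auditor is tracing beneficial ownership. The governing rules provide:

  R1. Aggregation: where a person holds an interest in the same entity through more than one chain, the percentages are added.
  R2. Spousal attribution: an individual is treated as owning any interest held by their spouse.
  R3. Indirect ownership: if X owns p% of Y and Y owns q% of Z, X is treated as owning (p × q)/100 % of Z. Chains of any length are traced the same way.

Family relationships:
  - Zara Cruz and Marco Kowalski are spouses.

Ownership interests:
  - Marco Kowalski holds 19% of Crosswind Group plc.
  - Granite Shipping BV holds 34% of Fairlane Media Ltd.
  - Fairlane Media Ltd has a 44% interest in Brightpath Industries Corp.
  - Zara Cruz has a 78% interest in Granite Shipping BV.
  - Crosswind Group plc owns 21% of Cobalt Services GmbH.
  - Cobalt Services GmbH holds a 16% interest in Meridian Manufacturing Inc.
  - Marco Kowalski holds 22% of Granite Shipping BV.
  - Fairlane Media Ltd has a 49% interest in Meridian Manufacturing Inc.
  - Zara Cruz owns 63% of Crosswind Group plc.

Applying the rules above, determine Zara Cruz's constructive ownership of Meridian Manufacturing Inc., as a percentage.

By spousal attribution (R2), Zara Cruz is treated as also owning Marco Kowalski's interest in Crosswind Group plc, giving 63% + 19% = 82%.
By spousal attribution (R2), Zara Cruz is treated as also owning Marco Kowalski's interest in Granite Shipping BV, giving 78% + 22% = 100%.
Chain via Crosswind Group plc → Cobalt Services GmbH (R3): 82% × 21% × 16% = 2.7552% of Meridian Manufacturing Inc.
Chain via Granite Shipping BV → Fairlane Media Ltd (R3): 100% × 34% × 49% = 16.66% of Meridian Manufacturing Inc.
Aggregating (R1): 2.7552% + 16.66% = 19.4152%.

19.4152%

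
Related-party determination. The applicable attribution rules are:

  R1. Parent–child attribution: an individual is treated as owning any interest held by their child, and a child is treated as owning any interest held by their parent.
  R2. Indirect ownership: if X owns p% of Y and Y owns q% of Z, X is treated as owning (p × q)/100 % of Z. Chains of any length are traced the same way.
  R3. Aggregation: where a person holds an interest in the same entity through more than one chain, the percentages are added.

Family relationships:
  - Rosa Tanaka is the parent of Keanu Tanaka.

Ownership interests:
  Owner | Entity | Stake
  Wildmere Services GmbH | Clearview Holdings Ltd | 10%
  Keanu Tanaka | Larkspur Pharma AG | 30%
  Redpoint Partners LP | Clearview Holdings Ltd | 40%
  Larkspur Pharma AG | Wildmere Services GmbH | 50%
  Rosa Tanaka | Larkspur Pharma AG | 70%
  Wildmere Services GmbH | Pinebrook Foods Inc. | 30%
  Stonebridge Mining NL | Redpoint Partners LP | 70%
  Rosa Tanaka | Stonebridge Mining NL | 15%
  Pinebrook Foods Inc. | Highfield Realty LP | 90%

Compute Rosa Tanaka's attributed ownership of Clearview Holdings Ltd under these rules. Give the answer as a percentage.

9.2%

By parent–child attribution (R1), Rosa Tanaka is treated as also owning Keanu Tanaka's interest in Larkspur Pharma AG, giving 70% + 30% = 100%.
Chain via Larkspur Pharma AG → Wildmere Services GmbH (R2): 100% × 50% × 10% = 5% of Clearview Holdings Ltd.
Chain via Stonebridge Mining NL → Redpoint Partners LP (R2): 15% × 70% × 40% = 4.2% of Clearview Holdings Ltd.
Aggregating (R3): 5% + 4.2% = 9.2%.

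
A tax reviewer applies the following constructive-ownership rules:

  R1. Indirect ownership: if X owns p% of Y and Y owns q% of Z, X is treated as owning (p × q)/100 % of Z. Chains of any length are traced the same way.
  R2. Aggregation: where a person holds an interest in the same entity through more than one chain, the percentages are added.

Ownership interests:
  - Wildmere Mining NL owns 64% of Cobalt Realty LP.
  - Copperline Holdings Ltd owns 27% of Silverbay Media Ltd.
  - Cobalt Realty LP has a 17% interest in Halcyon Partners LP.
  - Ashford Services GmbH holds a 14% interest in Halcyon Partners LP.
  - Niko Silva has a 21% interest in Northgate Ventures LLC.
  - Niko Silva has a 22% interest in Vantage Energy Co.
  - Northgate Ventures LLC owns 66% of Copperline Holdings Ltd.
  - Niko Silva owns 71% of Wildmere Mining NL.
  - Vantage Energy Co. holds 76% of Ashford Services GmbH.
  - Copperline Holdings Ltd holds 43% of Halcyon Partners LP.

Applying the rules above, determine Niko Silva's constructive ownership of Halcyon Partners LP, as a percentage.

16.0254%

Chain via Vantage Energy Co. → Ashford Services GmbH (R1): 22% × 76% × 14% = 2.3408% of Halcyon Partners LP.
Chain via Northgate Ventures LLC → Copperline Holdings Ltd (R1): 21% × 66% × 43% = 5.9598% of Halcyon Partners LP.
Chain via Wildmere Mining NL → Cobalt Realty LP (R1): 71% × 64% × 17% = 7.7248% of Halcyon Partners LP.
Aggregating (R2): 2.3408% + 5.9598% + 7.7248% = 16.0254%.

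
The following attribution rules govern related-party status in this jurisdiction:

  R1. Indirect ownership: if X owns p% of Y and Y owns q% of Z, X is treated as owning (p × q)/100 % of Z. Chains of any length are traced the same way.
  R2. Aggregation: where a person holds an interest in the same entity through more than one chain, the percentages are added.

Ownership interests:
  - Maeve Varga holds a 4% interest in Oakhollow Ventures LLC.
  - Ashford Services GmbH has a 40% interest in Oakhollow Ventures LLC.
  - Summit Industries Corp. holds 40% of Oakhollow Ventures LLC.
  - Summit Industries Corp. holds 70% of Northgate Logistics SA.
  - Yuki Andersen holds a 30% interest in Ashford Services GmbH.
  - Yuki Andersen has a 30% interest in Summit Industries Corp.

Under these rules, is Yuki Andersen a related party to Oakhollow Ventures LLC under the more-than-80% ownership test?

No

Chain via Summit Industries Corp. (R1): 30% × 40% = 12% of Oakhollow Ventures LLC.
Chain via Ashford Services GmbH (R1): 30% × 40% = 12% of Oakhollow Ventures LLC.
Aggregating (R2): 12% + 12% = 24%.
24% does not exceed the 80% threshold, so Yuki is not a related party to Oakhollow Ventures LLC.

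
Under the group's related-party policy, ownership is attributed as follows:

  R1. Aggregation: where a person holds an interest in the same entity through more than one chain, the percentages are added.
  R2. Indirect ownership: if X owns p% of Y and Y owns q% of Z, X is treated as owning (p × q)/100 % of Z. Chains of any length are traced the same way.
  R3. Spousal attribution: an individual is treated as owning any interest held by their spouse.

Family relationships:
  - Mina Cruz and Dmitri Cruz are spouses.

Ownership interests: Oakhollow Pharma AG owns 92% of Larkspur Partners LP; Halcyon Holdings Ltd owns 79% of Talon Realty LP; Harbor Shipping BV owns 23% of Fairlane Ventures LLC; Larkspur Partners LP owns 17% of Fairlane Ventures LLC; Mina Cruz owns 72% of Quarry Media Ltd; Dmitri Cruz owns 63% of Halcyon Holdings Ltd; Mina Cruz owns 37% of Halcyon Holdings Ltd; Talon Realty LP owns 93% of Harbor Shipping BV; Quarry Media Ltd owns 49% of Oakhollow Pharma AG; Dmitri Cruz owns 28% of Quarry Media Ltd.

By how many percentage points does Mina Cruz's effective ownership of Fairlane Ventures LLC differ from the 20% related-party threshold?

4.5617

By spousal attribution (R3), Mina Cruz is treated as also owning Dmitri Cruz's interest in Halcyon Holdings Ltd, giving 37% + 63% = 100%.
By spousal attribution (R3), Mina Cruz is treated as also owning Dmitri Cruz's interest in Quarry Media Ltd, giving 72% + 28% = 100%.
Chain via Halcyon Holdings Ltd → Talon Realty LP → Harbor Shipping BV (R2): 100% × 79% × 93% × 23% = 16.8981% of Fairlane Ventures LLC.
Chain via Quarry Media Ltd → Oakhollow Pharma AG → Larkspur Partners LP (R2): 100% × 49% × 92% × 17% = 7.6636% of Fairlane Ventures LLC.
Aggregating (R1): 16.8981% + 7.6636% = 24.5617%.
24.5617% exceeds the 20% threshold by 4.5617 percentage points.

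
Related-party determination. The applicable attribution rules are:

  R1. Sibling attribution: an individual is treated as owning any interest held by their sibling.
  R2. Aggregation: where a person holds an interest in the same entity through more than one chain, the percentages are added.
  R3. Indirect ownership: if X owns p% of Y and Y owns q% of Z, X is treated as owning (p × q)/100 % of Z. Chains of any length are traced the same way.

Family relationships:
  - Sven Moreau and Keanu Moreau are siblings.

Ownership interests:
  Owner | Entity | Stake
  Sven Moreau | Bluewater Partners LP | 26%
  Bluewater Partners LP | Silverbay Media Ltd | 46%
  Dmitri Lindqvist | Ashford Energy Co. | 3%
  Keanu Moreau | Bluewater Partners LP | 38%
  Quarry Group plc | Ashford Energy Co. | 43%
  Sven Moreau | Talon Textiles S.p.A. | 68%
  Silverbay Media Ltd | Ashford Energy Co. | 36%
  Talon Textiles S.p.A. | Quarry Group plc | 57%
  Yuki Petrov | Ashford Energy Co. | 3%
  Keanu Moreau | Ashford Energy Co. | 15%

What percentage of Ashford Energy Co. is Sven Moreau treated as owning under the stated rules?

42.2652%

By sibling attribution (R1), Sven Moreau is treated as also owning Keanu Moreau's interest in Bluewater Partners LP, giving 26% + 38% = 64%.
By sibling attribution (R1), Sven Moreau is treated as owning Keanu Moreau's 15% interest in Ashford Energy Co.
Chain via Bluewater Partners LP → Silverbay Media Ltd (R3): 64% × 46% × 36% = 10.5984% of Ashford Energy Co.
Chain via Talon Textiles S.p.A. → Quarry Group plc (R3): 68% × 57% × 43% = 16.6668% of Ashford Energy Co.
Direct interest in Ashford Energy Co: 15%.
Aggregating (R2): 10.5984% + 16.6668% + 15% = 42.2652%.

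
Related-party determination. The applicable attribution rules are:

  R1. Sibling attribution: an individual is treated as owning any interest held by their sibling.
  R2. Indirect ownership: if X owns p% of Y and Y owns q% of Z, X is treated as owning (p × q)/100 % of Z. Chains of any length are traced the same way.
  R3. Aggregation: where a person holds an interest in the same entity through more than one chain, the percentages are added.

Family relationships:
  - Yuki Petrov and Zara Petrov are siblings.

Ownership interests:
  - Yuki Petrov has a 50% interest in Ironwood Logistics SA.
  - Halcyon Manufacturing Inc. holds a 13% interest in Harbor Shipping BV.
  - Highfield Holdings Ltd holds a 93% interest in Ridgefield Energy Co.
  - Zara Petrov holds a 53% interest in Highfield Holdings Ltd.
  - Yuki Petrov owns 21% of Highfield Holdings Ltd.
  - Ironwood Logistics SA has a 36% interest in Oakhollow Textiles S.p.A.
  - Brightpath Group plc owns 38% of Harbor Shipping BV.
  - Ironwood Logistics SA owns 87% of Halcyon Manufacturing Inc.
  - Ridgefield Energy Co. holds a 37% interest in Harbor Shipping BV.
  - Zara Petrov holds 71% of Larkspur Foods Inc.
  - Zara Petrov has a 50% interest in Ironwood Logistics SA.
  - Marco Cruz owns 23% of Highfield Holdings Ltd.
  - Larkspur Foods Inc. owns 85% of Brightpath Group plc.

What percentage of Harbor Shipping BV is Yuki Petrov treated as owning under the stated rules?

59.7064%

By sibling attribution (R1), Yuki Petrov is treated as also owning Zara Petrov's interest in Ironwood Logistics SA, giving 50% + 50% = 100%.
By sibling attribution (R1), Yuki Petrov is treated as also owning Zara Petrov's interest in Highfield Holdings Ltd, giving 21% + 53% = 74%.
By sibling attribution (R1), Yuki Petrov is treated as owning Zara Petrov's 71% interest in Larkspur Foods Inc.
Chain via Ironwood Logistics SA → Halcyon Manufacturing Inc. (R2): 100% × 87% × 13% = 11.31% of Harbor Shipping BV.
Chain via Highfield Holdings Ltd → Ridgefield Energy Co. (R2): 74% × 93% × 37% = 25.4634% of Harbor Shipping BV.
Chain via Larkspur Foods Inc. → Brightpath Group plc (R2): 71% × 85% × 38% = 22.933% of Harbor Shipping BV.
Aggregating (R3): 11.31% + 25.4634% + 22.933% = 59.7064%.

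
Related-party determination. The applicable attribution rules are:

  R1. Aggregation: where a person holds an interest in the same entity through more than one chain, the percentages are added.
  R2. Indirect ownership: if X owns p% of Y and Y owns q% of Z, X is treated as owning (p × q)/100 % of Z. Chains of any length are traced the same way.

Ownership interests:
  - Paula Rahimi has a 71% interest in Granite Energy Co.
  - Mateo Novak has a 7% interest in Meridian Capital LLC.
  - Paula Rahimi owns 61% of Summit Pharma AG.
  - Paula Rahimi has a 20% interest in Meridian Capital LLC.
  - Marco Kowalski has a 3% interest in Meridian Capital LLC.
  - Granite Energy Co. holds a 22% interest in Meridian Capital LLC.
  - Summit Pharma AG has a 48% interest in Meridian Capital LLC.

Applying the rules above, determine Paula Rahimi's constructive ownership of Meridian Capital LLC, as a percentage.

64.9%

Chain via Summit Pharma AG (R2): 61% × 48% = 29.28% of Meridian Capital LLC.
Chain via Granite Energy Co. (R2): 71% × 22% = 15.62% of Meridian Capital LLC.
Direct interest in Meridian Capital LLC: 20%.
Aggregating (R1): 29.28% + 15.62% + 20% = 64.9%.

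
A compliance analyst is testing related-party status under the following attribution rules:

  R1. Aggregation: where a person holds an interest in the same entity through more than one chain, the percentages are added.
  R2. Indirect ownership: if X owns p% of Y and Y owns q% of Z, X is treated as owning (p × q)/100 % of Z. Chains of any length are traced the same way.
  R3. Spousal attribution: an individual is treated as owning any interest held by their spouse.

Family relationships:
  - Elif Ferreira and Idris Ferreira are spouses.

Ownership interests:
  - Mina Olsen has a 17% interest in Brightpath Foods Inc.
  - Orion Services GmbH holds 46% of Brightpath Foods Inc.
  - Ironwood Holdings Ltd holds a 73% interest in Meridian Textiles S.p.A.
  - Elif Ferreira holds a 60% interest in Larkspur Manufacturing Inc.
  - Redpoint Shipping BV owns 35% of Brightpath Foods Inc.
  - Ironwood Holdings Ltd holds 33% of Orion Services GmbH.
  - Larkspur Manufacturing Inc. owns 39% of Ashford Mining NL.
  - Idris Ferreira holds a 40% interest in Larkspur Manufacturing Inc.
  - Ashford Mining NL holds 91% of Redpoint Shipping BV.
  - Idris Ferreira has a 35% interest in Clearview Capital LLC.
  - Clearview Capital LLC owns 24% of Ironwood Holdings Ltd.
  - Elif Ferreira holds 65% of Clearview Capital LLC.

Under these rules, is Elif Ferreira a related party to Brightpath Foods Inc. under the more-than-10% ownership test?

By spousal attribution (R3), Elif Ferreira is treated as also owning Idris Ferreira's interest in Clearview Capital LLC, giving 65% + 35% = 100%.
By spousal attribution (R3), Elif Ferreira is treated as also owning Idris Ferreira's interest in Larkspur Manufacturing Inc, giving 60% + 40% = 100%.
Chain via Clearview Capital LLC → Ironwood Holdings Ltd → Orion Services GmbH (R2): 100% × 24% × 33% × 46% = 3.6432% of Brightpath Foods Inc.
Chain via Larkspur Manufacturing Inc. → Ashford Mining NL → Redpoint Shipping BV (R2): 100% × 39% × 91% × 35% = 12.4215% of Brightpath Foods Inc.
Aggregating (R1): 3.6432% + 12.4215% = 16.0647%.
16.0647% exceeds the 10% threshold, so Elif is a related party to Brightpath Foods Inc.

Yes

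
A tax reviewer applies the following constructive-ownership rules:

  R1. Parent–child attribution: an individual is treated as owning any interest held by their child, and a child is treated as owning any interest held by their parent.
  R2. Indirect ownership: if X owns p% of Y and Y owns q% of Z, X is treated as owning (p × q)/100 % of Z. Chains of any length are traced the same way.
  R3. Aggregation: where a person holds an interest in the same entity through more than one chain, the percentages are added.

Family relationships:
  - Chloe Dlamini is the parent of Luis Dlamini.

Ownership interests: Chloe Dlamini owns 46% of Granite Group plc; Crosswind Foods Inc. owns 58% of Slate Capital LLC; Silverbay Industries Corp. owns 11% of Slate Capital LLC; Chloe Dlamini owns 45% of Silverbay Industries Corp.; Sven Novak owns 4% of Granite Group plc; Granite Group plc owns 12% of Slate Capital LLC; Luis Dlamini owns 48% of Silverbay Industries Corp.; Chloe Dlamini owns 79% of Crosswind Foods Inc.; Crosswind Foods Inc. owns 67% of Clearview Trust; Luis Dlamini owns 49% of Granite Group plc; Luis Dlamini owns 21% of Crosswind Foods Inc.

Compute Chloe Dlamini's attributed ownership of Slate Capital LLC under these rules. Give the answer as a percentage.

By parent–child attribution (R1), Chloe Dlamini is treated as also owning Luis Dlamini's interest in Silverbay Industries Corp, giving 45% + 48% = 93%.
By parent–child attribution (R1), Chloe Dlamini is treated as also owning Luis Dlamini's interest in Granite Group plc, giving 46% + 49% = 95%.
By parent–child attribution (R1), Chloe Dlamini is treated as also owning Luis Dlamini's interest in Crosswind Foods Inc, giving 79% + 21% = 100%.
Chain via Silverbay Industries Corp. (R2): 93% × 11% = 10.23% of Slate Capital LLC.
Chain via Granite Group plc (R2): 95% × 12% = 11.4% of Slate Capital LLC.
Chain via Crosswind Foods Inc. (R2): 100% × 58% = 58% of Slate Capital LLC.
Aggregating (R3): 10.23% + 11.4% + 58% = 79.63%.

79.63%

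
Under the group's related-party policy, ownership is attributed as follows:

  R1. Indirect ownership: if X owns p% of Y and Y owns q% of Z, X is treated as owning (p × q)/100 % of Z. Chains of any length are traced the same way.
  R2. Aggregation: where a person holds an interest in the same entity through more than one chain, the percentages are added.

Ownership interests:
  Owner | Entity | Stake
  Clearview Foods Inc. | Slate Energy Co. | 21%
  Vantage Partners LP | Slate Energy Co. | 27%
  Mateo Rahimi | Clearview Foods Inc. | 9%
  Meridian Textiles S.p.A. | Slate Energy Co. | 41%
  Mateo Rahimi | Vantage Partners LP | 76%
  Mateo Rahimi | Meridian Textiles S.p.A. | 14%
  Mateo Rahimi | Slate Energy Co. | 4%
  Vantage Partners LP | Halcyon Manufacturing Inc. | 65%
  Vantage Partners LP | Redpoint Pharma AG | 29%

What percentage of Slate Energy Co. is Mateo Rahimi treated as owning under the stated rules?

32.15%

Chain via Meridian Textiles S.p.A. (R1): 14% × 41% = 5.74% of Slate Energy Co.
Chain via Vantage Partners LP (R1): 76% × 27% = 20.52% of Slate Energy Co.
Chain via Clearview Foods Inc. (R1): 9% × 21% = 1.89% of Slate Energy Co.
Direct interest in Slate Energy Co: 4%.
Aggregating (R2): 5.74% + 20.52% + 1.89% + 4% = 32.15%.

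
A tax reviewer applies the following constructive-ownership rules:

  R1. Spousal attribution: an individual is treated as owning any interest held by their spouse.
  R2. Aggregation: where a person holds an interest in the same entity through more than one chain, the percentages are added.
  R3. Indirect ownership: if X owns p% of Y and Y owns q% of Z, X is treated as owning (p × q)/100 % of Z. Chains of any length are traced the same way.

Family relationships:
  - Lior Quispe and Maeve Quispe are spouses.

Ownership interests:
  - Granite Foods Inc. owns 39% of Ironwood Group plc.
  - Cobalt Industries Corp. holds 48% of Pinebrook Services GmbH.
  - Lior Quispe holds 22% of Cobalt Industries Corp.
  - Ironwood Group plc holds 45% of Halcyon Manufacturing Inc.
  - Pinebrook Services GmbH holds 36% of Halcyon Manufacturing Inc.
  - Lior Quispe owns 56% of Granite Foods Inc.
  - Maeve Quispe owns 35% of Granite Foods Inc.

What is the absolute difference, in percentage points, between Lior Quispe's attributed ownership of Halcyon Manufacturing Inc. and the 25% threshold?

5.2279

By spousal attribution (R1), Lior Quispe is treated as also owning Maeve Quispe's interest in Granite Foods Inc, giving 56% + 35% = 91%.
Chain via Granite Foods Inc. → Ironwood Group plc (R3): 91% × 39% × 45% = 15.9705% of Halcyon Manufacturing Inc.
Chain via Cobalt Industries Corp. → Pinebrook Services GmbH (R3): 22% × 48% × 36% = 3.8016% of Halcyon Manufacturing Inc.
Aggregating (R2): 15.9705% + 3.8016% = 19.7721%.
19.7721% falls short of the 25% threshold by 5.2279 percentage points.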